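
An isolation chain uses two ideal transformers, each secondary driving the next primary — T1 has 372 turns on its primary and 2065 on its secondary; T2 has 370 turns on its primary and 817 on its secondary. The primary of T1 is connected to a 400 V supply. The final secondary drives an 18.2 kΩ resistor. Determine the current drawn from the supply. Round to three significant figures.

I_supply ≈ 3.30 A

After T1: V = 400.00 × 2065/372 = 2220.4 V.
After T2: V = 2220.4 × 817/370 = 4902.9 V.
I_load = 4902.9/18200 = 0.26939 A, so P_out = 4902.9 × 0.26939 = 1320.8 W.
All ideal ⇒ P_in = P_out, so I_supply = 1320.8/400 = 3.30 A.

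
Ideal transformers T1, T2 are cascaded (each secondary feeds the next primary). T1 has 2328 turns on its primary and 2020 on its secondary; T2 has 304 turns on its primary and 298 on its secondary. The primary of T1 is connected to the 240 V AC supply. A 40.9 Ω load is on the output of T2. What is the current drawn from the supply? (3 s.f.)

Secondary of T1: V = 240.00 × 2020/2328 = 208.25 V.
Secondary of T2: V = 208.25 × 298/304 = 204.14 V.
I_load = 204.14/40.9 = 4.9911 A, so P_out = 204.14 × 4.9911 = 1018.9 W.
All ideal ⇒ P_in = P_out, so I_supply = 1018.9/240 = 4.25 A.

I_supply ≈ 4.25 A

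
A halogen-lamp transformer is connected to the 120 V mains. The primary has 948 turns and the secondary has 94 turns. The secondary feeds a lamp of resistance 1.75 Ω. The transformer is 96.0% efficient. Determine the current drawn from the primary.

I_p ≈ 0.702 A

V_s = 120 × 94/948 = 11.899 V.
I_s = V_s/R = 11.899/1.75 = 6.7993 A.
P_out = V_s I_s = 11.899 × 6.7993 = 80.903 W.
P_in = P_out/η = 80.903/0.960 = 84.274 W.
I_p = P_in/V_p = 84.274/120 = 0.702 A.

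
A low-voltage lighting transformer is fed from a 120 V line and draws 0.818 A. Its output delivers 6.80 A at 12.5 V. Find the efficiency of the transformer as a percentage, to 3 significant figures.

P_in = 120 × 0.818 = 98.1600 W.
P_out = 12.5 × 6.80 = 85.0000 W.
η = P_out/P_in = 85.0000/98.1600 = 0.866.

η ≈ 86.6%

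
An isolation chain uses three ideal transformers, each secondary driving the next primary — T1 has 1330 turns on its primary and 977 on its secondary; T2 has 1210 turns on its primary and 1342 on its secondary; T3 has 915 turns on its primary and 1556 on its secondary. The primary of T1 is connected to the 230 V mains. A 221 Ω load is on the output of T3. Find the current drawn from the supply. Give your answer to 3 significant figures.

Secondary of T1: V = 230.00 × 977/1330 = 168.95 V.
Secondary of T2: V = 168.95 × 1342/1210 = 187.39 V.
Secondary of T3: V = 187.39 × 1556/915 = 318.66 V.
I_load = 318.66/221 = 1.4419 A, so P_out = 318.66 × 1.4419 = 459.47 W.
All ideal ⇒ P_in = P_out, so I_supply = 459.47/230 = 2.00 A.

I_supply ≈ 2.00 A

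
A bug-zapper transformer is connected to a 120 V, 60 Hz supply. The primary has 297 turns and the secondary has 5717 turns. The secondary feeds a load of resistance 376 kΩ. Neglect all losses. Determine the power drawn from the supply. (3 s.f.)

P ≈ 14.2 W

V_s = V_p × N_s/N_p = 120 × 5717/297 = 2309.9 V.
I_s = V_s/R = 2309.9/376000 = 0.0061433 A.
I_p = I_s × N_s/N_p = 0.0061433 × 5717/297 = 0.11825 A.
P = V_p I_p = 120 × 0.11825 = 14.2 W.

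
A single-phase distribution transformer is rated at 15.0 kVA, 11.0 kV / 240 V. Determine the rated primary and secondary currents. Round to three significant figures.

I_p ≈ 1.36 A, I_s ≈ 62.5 A

I_p = S/V_p = 15000/11000 = 1.36 A.
I_s = S/V_s = 15000/240 = 62.5 A.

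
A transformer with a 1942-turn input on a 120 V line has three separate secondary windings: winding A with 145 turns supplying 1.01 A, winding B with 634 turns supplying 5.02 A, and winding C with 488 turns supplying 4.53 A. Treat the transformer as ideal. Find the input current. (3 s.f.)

I_in ≈ 2.85 A

V_A = 120 × 145/1942 = 8.9598 V; V_B = 120 × 634/1942 = 39.176 V; V_C = 120 × 488/1942 = 30.154 V.
P_out = V_A I_A + V_B I_B + V_C I_C = 8.9598×1.01 + 39.176×5.02 + 30.154×4.53 = 9.0494 + 196.66 + 136.60 = 342.31 W.
Ideal ⇒ P_in = P_out, so I_in = P_out/V_in = 342.31/120 = 2.85 A.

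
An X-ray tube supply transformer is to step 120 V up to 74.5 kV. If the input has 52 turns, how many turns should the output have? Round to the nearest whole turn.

N_out = 32283 turns

N_out/N_in = V_out/V_in, so N_out = 52 × 74500/120 = 32283.3 ≈ 32283 turns.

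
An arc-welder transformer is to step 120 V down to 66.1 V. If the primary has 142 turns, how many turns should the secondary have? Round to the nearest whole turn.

N_s = 78 turns

N_s/N_p = V_s/V_p, so N_s = 142 × 66.1/120 = 78.2 ≈ 78 turns.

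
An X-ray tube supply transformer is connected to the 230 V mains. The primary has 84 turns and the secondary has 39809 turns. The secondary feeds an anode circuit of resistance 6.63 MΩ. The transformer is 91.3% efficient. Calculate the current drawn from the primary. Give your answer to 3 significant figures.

I_p ≈ 8.53 A

V_s = 230 × 39809/84 = 109000 V.
I_s = V_s/R = 109000/(6.63×10^6) = 0.016441 A.
P_out = V_s I_s = 109000 × 0.016441 = 1792.0 W.
P_in = P_out/η = 1792.0/0.913 = 1962.8 W.
I_p = P_in/V_p = 1962.8/230 = 8.53 A.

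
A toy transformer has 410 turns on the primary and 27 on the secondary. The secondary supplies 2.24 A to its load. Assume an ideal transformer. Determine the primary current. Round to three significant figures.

For an ideal transformer I_p/I_s = N_s/N_p, so I_p = 2.24 × 27/410 = 0.148 A.

I_p ≈ 0.148 A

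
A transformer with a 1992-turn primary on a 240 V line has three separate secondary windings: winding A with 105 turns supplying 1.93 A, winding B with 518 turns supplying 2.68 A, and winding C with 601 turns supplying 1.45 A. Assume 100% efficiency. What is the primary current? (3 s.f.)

V_A = 240 × 105/1992 = 12.651 V; V_B = 240 × 518/1992 = 62.410 V; V_C = 240 × 601/1992 = 72.410 V.
P_out = V_A I_A + V_B I_B + V_C I_C = 12.651×1.93 + 62.410×2.68 + 72.410×1.45 = 24.416 + 167.26 + 104.99 = 296.67 W.
Ideal ⇒ P_in = P_out, so I_p = P_out/V_p = 296.67/240 = 1.24 A.

I_p ≈ 1.24 A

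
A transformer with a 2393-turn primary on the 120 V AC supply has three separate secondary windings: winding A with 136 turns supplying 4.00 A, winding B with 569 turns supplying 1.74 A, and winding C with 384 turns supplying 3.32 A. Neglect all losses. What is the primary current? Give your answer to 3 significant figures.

V_A = 120 × 136/2393 = 6.8199 V; V_B = 120 × 569/2393 = 28.533 V; V_C = 120 × 384/2393 = 19.256 V.
P_out = V_A I_A + V_B I_B + V_C I_C = 6.8199×4.00 + 28.533×1.74 + 19.256×3.32 = 27.280 + 49.648 + 63.930 = 140.86 W.
Ideal ⇒ P_in = P_out, so I_p = P_out/V_p = 140.86/120 = 1.17 A.

I_p ≈ 1.17 A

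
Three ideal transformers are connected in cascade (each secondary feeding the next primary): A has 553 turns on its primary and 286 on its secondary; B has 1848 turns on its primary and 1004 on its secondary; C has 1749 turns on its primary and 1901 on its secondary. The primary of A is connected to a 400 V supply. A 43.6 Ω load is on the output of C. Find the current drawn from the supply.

Secondary of A: V = 400.00 × 286/553 = 206.87 V.
Secondary of B: V = 206.87 × 1004/1848 = 112.39 V.
Secondary of C: V = 112.39 × 1901/1749 = 122.16 V.
I_load = 122.16/43.6 = 2.8018 A, so P_out = 122.16 × 2.8018 = 342.27 W.
All ideal ⇒ P_in = P_out, so I_supply = 342.27/400 = 0.856 A.

I_supply ≈ 0.856 A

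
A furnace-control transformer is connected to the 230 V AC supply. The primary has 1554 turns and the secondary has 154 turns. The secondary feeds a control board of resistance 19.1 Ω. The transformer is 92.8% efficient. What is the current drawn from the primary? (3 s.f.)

I_p ≈ 0.127 A

V_s = 230 × 154/1554 = 22.793 V.
I_s = V_s/R = 22.793/19.1 = 1.1933 A.
P_out = V_s I_s = 22.793 × 1.1933 = 27.200 W.
P_in = P_out/η = 27.200/0.928 = 29.310 W.
I_p = P_in/V_p = 29.310/230 = 0.127 A.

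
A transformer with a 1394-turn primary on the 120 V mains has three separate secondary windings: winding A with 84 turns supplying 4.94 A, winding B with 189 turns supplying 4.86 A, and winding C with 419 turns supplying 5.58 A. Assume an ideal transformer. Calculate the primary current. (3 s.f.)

I_p ≈ 2.63 A

V_A = 120 × 84/1394 = 7.2310 V; V_B = 120 × 189/1394 = 16.270 V; V_C = 120 × 419/1394 = 36.069 V.
P_out = V_A I_A + V_B I_B + V_C I_C = 7.2310×4.94 + 16.270×4.86 + 36.069×5.58 = 35.721 + 79.071 + 201.26 = 316.06 W.
Ideal ⇒ P_in = P_out, so I_p = P_out/V_p = 316.06/120 = 2.63 A.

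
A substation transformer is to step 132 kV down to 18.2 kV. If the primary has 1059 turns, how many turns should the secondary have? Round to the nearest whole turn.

N_s = 146 turns

N_s/N_p = V_s/V_p, so N_s = 1059 × 18200/132000 = 146.0 ≈ 146 turns.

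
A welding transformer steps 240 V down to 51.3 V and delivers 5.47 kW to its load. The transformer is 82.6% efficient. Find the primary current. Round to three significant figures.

P_in = P_out/η = 5470/0.826 = 6622.3 W.
I_p = P_in/V_p = 6622.3/240 = 27.6 A.

I_p ≈ 27.6 A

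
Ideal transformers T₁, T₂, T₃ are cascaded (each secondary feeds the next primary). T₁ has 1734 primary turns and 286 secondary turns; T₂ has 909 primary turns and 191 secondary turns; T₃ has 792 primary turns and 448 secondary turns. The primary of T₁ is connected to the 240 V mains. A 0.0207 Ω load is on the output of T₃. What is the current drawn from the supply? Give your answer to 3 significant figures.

After T₁: V = 240.00 × 286/1734 = 39.585 V.
After T₂: V = 39.585 × 191/909 = 8.3176 V.
After T₃: V = 8.3176 × 448/792 = 4.7049 V.
I_load = 4.7049/0.0207 = 227.29 A, so P_out = 4.7049 × 227.29 = 1069.4 W.
All ideal ⇒ P_in = P_out, so I_supply = 1069.4/240 = 4.46 A.

I_supply ≈ 4.46 A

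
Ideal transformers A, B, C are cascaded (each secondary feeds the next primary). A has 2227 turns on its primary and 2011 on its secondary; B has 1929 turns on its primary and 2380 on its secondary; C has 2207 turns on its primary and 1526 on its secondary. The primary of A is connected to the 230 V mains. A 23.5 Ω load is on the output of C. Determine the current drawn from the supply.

I_supply ≈ 5.81 A

After A: V = 230.00 × 2011/2227 = 207.69 V.
After B: V = 207.69 × 2380/1929 = 256.25 V.
After C: V = 256.25 × 1526/2207 = 177.18 V.
I_load = 177.18/23.5 = 7.5396 A, so P_out = 177.18 × 7.5396 = 1335.9 W.
All ideal ⇒ P_in = P_out, so I_supply = 1335.9/230 = 5.81 A.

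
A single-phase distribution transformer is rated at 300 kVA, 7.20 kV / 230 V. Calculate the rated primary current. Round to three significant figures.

I_p ≈ 41.7 A

I_p = S/V_p = 300000/7200 = 41.7 A.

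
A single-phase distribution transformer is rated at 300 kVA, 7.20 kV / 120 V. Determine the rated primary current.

I_p = S/V_p = 300000/7200 = 41.7 A.

I_p ≈ 41.7 A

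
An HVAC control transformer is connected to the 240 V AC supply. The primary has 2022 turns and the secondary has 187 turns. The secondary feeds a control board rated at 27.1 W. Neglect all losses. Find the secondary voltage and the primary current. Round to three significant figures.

V_s ≈ 22.2 V, I_p ≈ 0.113 A

V_s = V_p × N_s/N_p = 240 × 187/2022 = 22.196 V.
I_s = P/V_s = 27.1/22.196 = 1.2209 A.
I_p = I_s × N_s/N_p = 1.2209 × 187/2022 = 0.113 A.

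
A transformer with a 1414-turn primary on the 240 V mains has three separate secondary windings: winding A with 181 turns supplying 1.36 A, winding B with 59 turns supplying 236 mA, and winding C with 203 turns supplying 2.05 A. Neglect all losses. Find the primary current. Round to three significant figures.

V_A = 240 × 181/1414 = 30.721 V; V_B = 240 × 59/1414 = 10.014 V; V_C = 240 × 203/1414 = 34.455 V.
P_out = V_A I_A + V_B I_B + V_C I_C = 30.721×1.36 + 10.014×0.236 + 34.455×2.05 = 41.781 + 2.3633 + 70.634 = 114.78 W.
Ideal ⇒ P_in = P_out, so I_p = P_out/V_p = 114.78/240 = 0.478 A.

I_p ≈ 0.478 A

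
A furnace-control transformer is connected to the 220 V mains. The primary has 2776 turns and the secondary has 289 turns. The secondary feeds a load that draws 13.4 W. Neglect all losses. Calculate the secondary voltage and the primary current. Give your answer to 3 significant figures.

V_s ≈ 22.9 V, I_p ≈ 0.0609 A

V_s = V_p × N_s/N_p = 220 × 289/2776 = 22.903 V.
I_s = P/V_s = 13.4/22.903 = 0.58506 A.
I_p = I_s × N_s/N_p = 0.58506 × 289/2776 = 0.0609 A.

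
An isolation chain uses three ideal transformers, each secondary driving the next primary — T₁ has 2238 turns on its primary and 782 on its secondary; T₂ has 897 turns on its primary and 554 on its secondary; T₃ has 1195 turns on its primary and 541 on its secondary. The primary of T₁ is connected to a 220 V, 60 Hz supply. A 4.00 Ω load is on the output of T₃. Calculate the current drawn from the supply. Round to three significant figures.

I_supply ≈ 0.525 A

Secondary of T₁: V = 220.00 × 782/2238 = 76.872 V.
Secondary of T₂: V = 76.872 × 554/897 = 47.477 V.
Secondary of T₃: V = 47.477 × 541/1195 = 21.494 V.
I_load = 21.494/4.00 = 5.3735 A, so P_out = 21.494 × 5.3735 = 115.50 W.
All ideal ⇒ P_in = P_out, so I_supply = 115.50/220 = 0.525 A.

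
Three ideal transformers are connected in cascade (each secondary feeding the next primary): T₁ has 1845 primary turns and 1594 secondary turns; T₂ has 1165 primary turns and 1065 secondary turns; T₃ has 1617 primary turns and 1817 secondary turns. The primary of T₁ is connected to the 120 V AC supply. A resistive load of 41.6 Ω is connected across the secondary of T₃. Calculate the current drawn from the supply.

I_supply ≈ 2.27 A

After T₁: V = 120.00 × 1594/1845 = 103.67 V.
After T₂: V = 103.67 × 1065/1165 = 94.776 V.
After T₃: V = 94.776 × 1817/1617 = 106.50 V.
I_load = 106.50/41.6 = 2.5601 A, so P_out = 106.50 × 2.5601 = 272.64 W.
All ideal ⇒ P_in = P_out, so I_supply = 272.64/120 = 2.27 A.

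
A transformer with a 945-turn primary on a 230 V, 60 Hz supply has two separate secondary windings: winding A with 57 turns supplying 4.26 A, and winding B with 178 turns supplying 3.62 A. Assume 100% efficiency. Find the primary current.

I_p ≈ 0.939 A

V_A = 230 × 57/945 = 13.873 V; V_B = 230 × 178/945 = 43.323 V.
P_out = V_A I_A + V_B I_B = 13.873×4.26 + 43.323×3.62 = 59.099 + 156.83 = 215.93 W.
Ideal ⇒ P_in = P_out, so I_p = P_out/V_p = 215.93/230 = 0.939 A.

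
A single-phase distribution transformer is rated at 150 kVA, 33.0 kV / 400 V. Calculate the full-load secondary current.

I_s ≈ 375 A

I_s = S/V_s = 150000/400 = 375 A.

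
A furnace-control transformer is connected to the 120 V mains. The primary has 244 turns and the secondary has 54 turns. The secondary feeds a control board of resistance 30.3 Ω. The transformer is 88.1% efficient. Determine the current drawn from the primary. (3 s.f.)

I_p ≈ 0.220 A

V_s = 120 × 54/244 = 26.557 V.
I_s = V_s/R = 26.557/30.3 = 0.87648 A.
P_out = V_s I_s = 26.557 × 0.87648 = 23.277 W.
P_in = P_out/η = 23.277/0.881 = 26.421 W.
I_p = P_in/V_p = 26.421/120 = 0.220 A.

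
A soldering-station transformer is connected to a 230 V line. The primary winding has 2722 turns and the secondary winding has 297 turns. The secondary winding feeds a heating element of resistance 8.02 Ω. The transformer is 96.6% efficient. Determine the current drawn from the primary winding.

V_s = 230 × 297/2722 = 25.096 V.
I_s = V_s/R = 25.096/8.02 = 3.1291 A.
P_out = V_s I_s = 25.096 × 3.1291 = 78.527 W.
P_in = P_out/η = 78.527/0.966 = 81.291 W.
I_p = P_in/V_p = 81.291/230 = 0.353 A.

I_p ≈ 0.353 A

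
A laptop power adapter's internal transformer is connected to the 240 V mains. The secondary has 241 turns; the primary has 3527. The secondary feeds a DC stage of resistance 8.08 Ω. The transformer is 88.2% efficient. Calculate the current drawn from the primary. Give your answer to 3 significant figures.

V_s = 240 × 241/3527 = 16.399 V.
I_s = V_s/R = 16.399/8.08 = 2.0296 A.
P_out = V_s I_s = 16.399 × 2.0296 = 33.284 W.
P_in = P_out/η = 33.284/0.882 = 37.737 W.
I_p = P_in/V_p = 37.737/240 = 0.157 A.

I_p ≈ 0.157 A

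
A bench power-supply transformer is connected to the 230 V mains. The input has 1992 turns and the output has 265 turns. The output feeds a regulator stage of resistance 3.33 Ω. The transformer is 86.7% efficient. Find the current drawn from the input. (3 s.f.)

V_out = 230 × 265/1992 = 30.597 V.
I_out = V_out/R = 30.597/3.33 = 9.1884 A.
P_out = V_out I_out = 30.597 × 9.1884 = 281.14 W.
P_in = P_out/η = 281.14/0.867 = 324.27 W.
I_in = P_in/V_in = 324.27/230 = 1.41 A.

I_in ≈ 1.41 A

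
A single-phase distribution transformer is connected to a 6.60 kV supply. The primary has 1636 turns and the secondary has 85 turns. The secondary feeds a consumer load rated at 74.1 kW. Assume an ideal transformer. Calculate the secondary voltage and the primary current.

V_s ≈ 343 V, I_p ≈ 11.2 A

V_s = V_p × N_s/N_p = 6600 × 85/1636 = 342.91 V.
I_s = P/V_s = 74100/342.91 = 216.09 A.
I_p = I_s × N_s/N_p = 216.09 × 85/1636 = 11.2 A.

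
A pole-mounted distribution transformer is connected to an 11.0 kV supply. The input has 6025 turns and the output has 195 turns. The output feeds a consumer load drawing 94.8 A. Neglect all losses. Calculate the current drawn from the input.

For an ideal transformer I_in N_in = I_out N_out, so I_in = 94.8 × 195/6025 = 3.07 A.

I_in ≈ 3.07 A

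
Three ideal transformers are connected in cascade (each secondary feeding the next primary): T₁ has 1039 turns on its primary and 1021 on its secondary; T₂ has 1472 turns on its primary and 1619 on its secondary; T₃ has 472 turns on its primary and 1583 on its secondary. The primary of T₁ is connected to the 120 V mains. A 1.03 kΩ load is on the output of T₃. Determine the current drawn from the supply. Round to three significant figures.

I_supply ≈ 1.53 A

After T₁: V = 120.00 × 1021/1039 = 117.92 V.
After T₂: V = 117.92 × 1619/1472 = 129.70 V.
After T₃: V = 129.70 × 1583/472 = 434.98 V.
I_load = 434.98/1030 = 0.42231 A, so P_out = 434.98 × 0.42231 = 183.70 W.
All ideal ⇒ P_in = P_out, so I_supply = 183.70/120 = 1.53 A.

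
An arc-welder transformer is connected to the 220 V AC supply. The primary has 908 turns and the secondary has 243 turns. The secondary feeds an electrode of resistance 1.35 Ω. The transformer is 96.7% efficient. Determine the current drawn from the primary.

I_p ≈ 12.1 A

V_s = 220 × 243/908 = 58.877 V.
I_s = V_s/R = 58.877/1.35 = 43.612 A.
P_out = V_s I_s = 58.877 × 43.612 = 2567.7 W.
P_in = P_out/η = 2567.7/0.967 = 2655.4 W.
I_p = P_in/V_p = 2655.4/220 = 12.1 A.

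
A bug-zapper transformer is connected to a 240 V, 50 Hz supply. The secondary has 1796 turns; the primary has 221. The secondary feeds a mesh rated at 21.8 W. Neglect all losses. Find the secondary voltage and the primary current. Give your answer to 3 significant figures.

V_s = V_p × N_s/N_p = 240 × 1796/221 = 1950.4 V.
I_s = P/V_s = 21.8/1950.4 = 0.011177 A.
I_p = I_s × N_s/N_p = 0.011177 × 1796/221 = 0.0908 A.

V_s ≈ 1950 V, I_p ≈ 0.0908 A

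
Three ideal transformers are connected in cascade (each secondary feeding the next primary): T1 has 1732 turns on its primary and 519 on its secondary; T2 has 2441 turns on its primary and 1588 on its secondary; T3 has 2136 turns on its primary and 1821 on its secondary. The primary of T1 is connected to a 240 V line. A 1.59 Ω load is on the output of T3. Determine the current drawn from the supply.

I_supply ≈ 4.17 A

After T1: V = 240.00 × 519/1732 = 71.917 V.
After T2: V = 71.917 × 1588/2441 = 46.786 V.
After T3: V = 46.786 × 1821/2136 = 39.886 V.
I_load = 39.886/1.59 = 25.086 A, so P_out = 39.886 × 25.086 = 1000.6 W.
All ideal ⇒ P_in = P_out, so I_supply = 1000.6/240 = 4.17 A.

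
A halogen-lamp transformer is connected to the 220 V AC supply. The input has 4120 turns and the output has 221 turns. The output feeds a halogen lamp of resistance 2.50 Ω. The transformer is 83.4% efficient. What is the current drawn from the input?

V_out = 220 × 221/4120 = 11.801 V.
I_out = V_out/R = 11.801/2.50 = 4.7204 A.
P_out = V_out I_out = 11.801 × 4.7204 = 55.705 W.
P_in = P_out/η = 55.705/0.834 = 66.793 W.
I_in = P_in/V_in = 66.793/220 = 0.304 A.

I_in ≈ 0.304 A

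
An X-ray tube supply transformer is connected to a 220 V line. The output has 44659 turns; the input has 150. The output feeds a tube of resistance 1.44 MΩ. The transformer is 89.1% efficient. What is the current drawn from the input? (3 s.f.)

I_in ≈ 15.2 A

V_out = 220 × 44659/150 = 65500 V.
I_out = V_out/R = 65500/(1.44×10^6) = 0.045486 A.
P_out = V_out I_out = 65500 × 0.045486 = 2979.3 W.
P_in = P_out/η = 2979.3/0.891 = 3343.8 W.
I_in = P_in/V_in = 3343.8/220 = 15.2 A.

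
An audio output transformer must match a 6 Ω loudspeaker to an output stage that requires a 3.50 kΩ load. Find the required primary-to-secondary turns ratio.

Z_p/Z_s = (N_p/N_s)², so N_p/N_s = √(3500/6) = √583 = 24.2.

N_p/N_s ≈ 24.2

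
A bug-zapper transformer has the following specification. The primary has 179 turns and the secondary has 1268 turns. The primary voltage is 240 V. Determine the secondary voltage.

V_s ≈ 1700 V

V_s/V_p = N_s/N_p, so V_s = 240 × 1268/179 = 1700 V.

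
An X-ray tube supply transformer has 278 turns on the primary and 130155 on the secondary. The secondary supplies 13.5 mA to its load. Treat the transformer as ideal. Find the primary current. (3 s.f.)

For an ideal transformer I_p/I_s = N_s/N_p, so I_p = 0.0135 × 130155/278 = 6.32 A.

I_p ≈ 6.32 A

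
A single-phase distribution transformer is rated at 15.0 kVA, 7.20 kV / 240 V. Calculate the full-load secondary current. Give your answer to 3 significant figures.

I_s = S/V_s = 15000/240 = 62.5 A.

I_s ≈ 62.5 A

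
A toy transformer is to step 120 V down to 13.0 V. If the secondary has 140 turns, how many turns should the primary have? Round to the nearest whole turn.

N_p/N_s = V_p/V_s, so N_p = 140 × 120/13.0 = 1292.3 ≈ 1292 turns.

N_p = 1292 turns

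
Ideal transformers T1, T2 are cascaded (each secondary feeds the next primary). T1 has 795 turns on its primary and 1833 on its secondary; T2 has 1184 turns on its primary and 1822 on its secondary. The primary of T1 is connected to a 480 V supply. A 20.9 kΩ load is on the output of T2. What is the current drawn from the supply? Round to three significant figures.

I_supply ≈ 0.289 A

Secondary of T1: V = 480.00 × 1833/795 = 1106.7 V.
Secondary of T2: V = 1106.7 × 1822/1184 = 1703.1 V.
I_load = 1703.1/20900 = 0.081487 A, so P_out = 1703.1 × 0.081487 = 138.78 W.
All ideal ⇒ P_in = P_out, so I_supply = 138.78/480 = 0.289 A.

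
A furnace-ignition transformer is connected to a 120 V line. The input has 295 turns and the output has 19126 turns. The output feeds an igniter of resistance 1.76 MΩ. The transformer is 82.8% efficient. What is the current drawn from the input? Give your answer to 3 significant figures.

I_in ≈ 0.346 A

V_out = 120 × 19126/295 = 7780.1 V.
I_out = V_out/R = 7780.1/(1.76×10^6) = 0.0044205 A.
P_out = V_out I_out = 7780.1 × 0.0044205 = 34.392 W.
P_in = P_out/η = 34.392/0.828 = 41.536 W.
I_in = P_in/V_in = 41.536/120 = 0.346 A.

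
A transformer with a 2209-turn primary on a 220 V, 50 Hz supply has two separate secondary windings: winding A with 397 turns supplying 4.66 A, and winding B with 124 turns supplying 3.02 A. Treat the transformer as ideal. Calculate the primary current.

V_A = 220 × 397/2209 = 39.538 V; V_B = 220 × 124/2209 = 12.349 V.
P_out = V_A I_A + V_B I_B = 39.538×4.66 + 12.349×3.02 = 184.25 + 37.295 = 221.54 W.
Ideal ⇒ P_in = P_out, so I_p = P_out/V_p = 221.54/220 = 1.01 A.

I_p ≈ 1.01 A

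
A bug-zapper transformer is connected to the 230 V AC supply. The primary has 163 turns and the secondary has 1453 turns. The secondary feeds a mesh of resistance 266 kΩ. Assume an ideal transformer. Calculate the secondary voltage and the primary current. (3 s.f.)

V_s ≈ 2050 V, I_p ≈ 0.0687 A

V_s = V_p × N_s/N_p = 230 × 1453/163 = 2050.2 V.
I_s = V_s/R = 2050.2/266000 = 0.0077077 A.
I_p = I_s × N_s/N_p = 0.0077077 × 1453/163 = 0.0687 A.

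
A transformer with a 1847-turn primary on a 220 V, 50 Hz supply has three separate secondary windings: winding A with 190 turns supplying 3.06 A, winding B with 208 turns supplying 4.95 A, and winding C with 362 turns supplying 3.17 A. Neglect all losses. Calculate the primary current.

V_A = 220 × 190/1847 = 22.631 V; V_B = 220 × 208/1847 = 24.775 V; V_C = 220 × 362/1847 = 43.119 V.
P_out = V_A I_A + V_B I_B + V_C I_C = 22.631×3.06 + 24.775×4.95 + 43.119×3.17 = 69.252 + 122.64 + 136.69 = 328.58 W.
Ideal ⇒ P_in = P_out, so I_p = P_out/V_p = 328.58/220 = 1.49 A.

I_p ≈ 1.49 A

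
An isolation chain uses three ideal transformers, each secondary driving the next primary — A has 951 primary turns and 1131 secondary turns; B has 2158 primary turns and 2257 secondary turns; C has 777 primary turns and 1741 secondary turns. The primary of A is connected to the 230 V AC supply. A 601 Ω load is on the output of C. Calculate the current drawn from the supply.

Secondary of A: V = 230.00 × 1131/951 = 273.53 V.
Secondary of B: V = 273.53 × 2257/2158 = 286.08 V.
Secondary of C: V = 286.08 × 1741/777 = 641.01 V.
I_load = 641.01/601 = 1.0666 A, so P_out = 641.01 × 1.0666 = 683.69 W.
All ideal ⇒ P_in = P_out, so I_supply = 683.69/230 = 2.97 A.

I_supply ≈ 2.97 A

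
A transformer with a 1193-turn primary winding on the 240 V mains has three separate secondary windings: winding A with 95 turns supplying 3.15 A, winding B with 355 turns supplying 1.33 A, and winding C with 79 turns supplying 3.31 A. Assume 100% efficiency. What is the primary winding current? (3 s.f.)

V_A = 240 × 95/1193 = 19.111 V; V_B = 240 × 355/1193 = 71.417 V; V_C = 240 × 79/1193 = 15.893 V.
P_out = V_A I_A + V_B I_B + V_C I_C = 19.111×3.15 + 71.417×1.33 + 15.893×3.31 = 60.201 + 94.984 + 52.605 = 207.79 W.
Ideal ⇒ P_in = P_out, so I_p = P_out/V_p = 207.79/240 = 0.866 A.

I_p ≈ 0.866 A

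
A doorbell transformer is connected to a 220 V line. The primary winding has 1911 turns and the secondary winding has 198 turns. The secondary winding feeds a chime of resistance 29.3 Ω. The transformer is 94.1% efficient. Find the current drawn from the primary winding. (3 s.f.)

I_p ≈ 0.0857 A

V_s = 220 × 198/1911 = 22.794 V.
I_s = V_s/R = 22.794/29.3 = 0.77796 A.
P_out = V_s I_s = 22.794 × 0.77796 = 17.733 W.
P_in = P_out/η = 17.733/0.941 = 18.845 W.
I_p = P_in/V_p = 18.845/220 = 0.0857 A.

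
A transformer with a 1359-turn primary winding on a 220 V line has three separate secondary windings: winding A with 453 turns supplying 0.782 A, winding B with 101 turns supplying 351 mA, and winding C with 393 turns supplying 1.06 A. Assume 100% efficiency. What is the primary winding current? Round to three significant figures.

I_p ≈ 0.593 A

V_A = 220 × 453/1359 = 73.333 V; V_B = 220 × 101/1359 = 16.350 V; V_C = 220 × 393/1359 = 63.620 V.
P_out = V_A I_A + V_B I_B + V_C I_C = 73.333×0.782 + 16.350×0.351 + 63.620×1.06 = 57.347 + 5.7389 + 67.438 = 130.52 W.
Ideal ⇒ P_in = P_out, so I_p = P_out/V_p = 130.52/220 = 0.593 A.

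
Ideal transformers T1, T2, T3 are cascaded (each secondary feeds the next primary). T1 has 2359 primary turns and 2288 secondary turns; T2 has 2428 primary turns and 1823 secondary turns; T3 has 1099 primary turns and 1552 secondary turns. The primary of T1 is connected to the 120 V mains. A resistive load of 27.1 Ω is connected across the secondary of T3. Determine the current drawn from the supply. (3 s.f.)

I_supply ≈ 4.68 A

Secondary of T1: V = 120.00 × 2288/2359 = 116.39 V.
Secondary of T2: V = 116.39 × 1823/2428 = 87.387 V.
Secondary of T3: V = 87.387 × 1552/1099 = 123.41 V.
I_load = 123.41/27.1 = 4.5538 A, so P_out = 123.41 × 4.5538 = 561.97 W.
All ideal ⇒ P_in = P_out, so I_supply = 561.97/120 = 4.68 A.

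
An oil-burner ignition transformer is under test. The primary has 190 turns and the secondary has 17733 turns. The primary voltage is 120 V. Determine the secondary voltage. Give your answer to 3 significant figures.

V_s ≈ 11200 V

V_s/V_p = N_s/N_p, so V_s = 120 × 17733/190 = 11200 V.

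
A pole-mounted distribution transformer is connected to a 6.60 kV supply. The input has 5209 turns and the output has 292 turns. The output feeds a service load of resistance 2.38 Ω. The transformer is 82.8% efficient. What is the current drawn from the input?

I_in ≈ 10.5 A

V_out = 6600 × 292/5209 = 369.98 V.
I_out = V_out/R = 369.98/2.38 = 155.45 A.
P_out = V_out I_out = 369.98 × 155.45 = 57513 W.
P_in = P_out/η = 57513/0.828 = 69460 W.
I_in = P_in/V_in = 69460/6600 = 10.5 A.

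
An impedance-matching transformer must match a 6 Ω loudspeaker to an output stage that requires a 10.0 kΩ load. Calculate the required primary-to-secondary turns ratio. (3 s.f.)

Z_p/Z_s = (N_p/N_s)², so N_p/N_s = √(10000/6) = √1670 = 40.8.

N_p/N_s ≈ 40.8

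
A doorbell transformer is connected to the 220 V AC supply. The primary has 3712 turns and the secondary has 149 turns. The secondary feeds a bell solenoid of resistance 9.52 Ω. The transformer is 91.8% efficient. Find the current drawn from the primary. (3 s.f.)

I_p ≈ 0.0406 A

V_s = 220 × 149/3712 = 8.8308 V.
I_s = V_s/R = 8.8308/9.52 = 0.92761 A.
P_out = V_s I_s = 8.8308 × 0.92761 = 8.1915 W.
P_in = P_out/η = 8.1915/0.918 = 8.9232 W.
I_p = P_in/V_p = 8.9232/220 = 0.0406 A.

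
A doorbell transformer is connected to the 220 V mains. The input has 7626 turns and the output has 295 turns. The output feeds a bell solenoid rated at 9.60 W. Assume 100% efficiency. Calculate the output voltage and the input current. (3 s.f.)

V_out ≈ 8.51 V, I_in ≈ 0.0436 A

V_out = V_in × N_out/N_in = 220 × 295/7626 = 8.5104 V.
I_out = P/V_out = 9.60/8.5104 = 1.1280 A.
I_in = I_out × N_out/N_in = 1.1280 × 295/7626 = 0.0436 A.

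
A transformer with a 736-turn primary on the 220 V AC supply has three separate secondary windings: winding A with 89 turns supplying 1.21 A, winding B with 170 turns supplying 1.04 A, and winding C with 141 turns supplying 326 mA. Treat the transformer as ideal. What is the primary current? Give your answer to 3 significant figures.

V_A = 220 × 89/736 = 26.603 V; V_B = 220 × 170/736 = 50.815 V; V_C = 220 × 141/736 = 42.147 V.
P_out = V_A I_A + V_B I_B + V_C I_C = 26.603×1.21 + 50.815×1.04 + 42.147×0.326 = 32.190 + 52.848 + 13.740 = 98.778 W.
Ideal ⇒ P_in = P_out, so I_p = P_out/V_p = 98.778/220 = 0.449 A.

I_p ≈ 0.449 A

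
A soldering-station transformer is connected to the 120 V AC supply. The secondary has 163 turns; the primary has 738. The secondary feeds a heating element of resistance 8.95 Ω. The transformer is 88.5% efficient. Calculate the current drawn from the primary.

V_s = 120 × 163/738 = 26.504 V.
I_s = V_s/R = 26.504/8.95 = 2.9613 A.
P_out = V_s I_s = 26.504 × 2.9613 = 78.488 W.
P_in = P_out/η = 78.488/0.885 = 88.687 W.
I_p = P_in/V_p = 88.687/120 = 0.739 A.

I_p ≈ 0.739 A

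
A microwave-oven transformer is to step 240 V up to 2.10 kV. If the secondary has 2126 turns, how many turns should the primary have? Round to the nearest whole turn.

N_p = 243 turns

N_p/N_s = V_p/V_s, so N_p = 2126 × 240/2100 = 243.0 ≈ 243 turns.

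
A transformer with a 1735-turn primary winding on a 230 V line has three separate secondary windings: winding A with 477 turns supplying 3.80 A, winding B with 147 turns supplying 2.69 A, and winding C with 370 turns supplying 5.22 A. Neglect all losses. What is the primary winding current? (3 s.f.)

I_p ≈ 2.39 A

V_A = 230 × 477/1735 = 63.233 V; V_B = 230 × 147/1735 = 19.487 V; V_C = 230 × 370/1735 = 49.049 V.
P_out = V_A I_A + V_B I_B + V_C I_C = 63.233×3.80 + 19.487×2.69 + 49.049×5.22 = 240.29 + 52.420 + 256.04 = 548.74 W.
Ideal ⇒ P_in = P_out, so I_p = P_out/V_p = 548.74/230 = 2.39 A.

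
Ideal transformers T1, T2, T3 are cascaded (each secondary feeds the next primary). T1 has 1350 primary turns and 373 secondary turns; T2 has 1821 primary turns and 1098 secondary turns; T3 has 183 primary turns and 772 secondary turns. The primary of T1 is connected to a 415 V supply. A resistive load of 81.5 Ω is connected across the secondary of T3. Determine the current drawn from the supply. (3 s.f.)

Secondary of T1: V = 415.00 × 373/1350 = 114.66 V.
Secondary of T2: V = 114.66 × 1098/1821 = 69.138 V.
Secondary of T3: V = 69.138 × 772/183 = 291.66 V.
I_load = 291.66/81.5 = 3.5787 A, so P_out = 291.66 × 3.5787 = 1043.8 W.
All ideal ⇒ P_in = P_out, so I_supply = 1043.8/415 = 2.52 A.

I_supply ≈ 2.52 A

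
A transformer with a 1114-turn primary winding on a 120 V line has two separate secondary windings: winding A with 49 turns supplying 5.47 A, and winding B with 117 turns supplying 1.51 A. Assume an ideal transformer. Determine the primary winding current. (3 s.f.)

V_A = 120 × 49/1114 = 5.2783 V; V_B = 120 × 117/1114 = 12.603 V.
P_out = V_A I_A + V_B I_B = 5.2783×5.47 + 12.603×1.51 = 28.872 + 19.031 = 47.903 W.
Ideal ⇒ P_in = P_out, so I_p = P_out/V_p = 47.903/120 = 0.399 A.

I_p ≈ 0.399 A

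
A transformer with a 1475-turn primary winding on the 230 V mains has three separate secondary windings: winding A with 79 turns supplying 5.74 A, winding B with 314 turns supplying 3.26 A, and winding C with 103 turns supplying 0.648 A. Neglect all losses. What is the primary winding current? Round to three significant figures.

I_p ≈ 1.05 A

V_A = 230 × 79/1475 = 12.319 V; V_B = 230 × 314/1475 = 48.963 V; V_C = 230 × 103/1475 = 16.061 V.
P_out = V_A I_A + V_B I_B + V_C I_C = 12.319×5.74 + 48.963×3.26 + 16.061×0.648 = 70.709 + 159.62 + 10.408 = 240.73 W.
Ideal ⇒ P_in = P_out, so I_p = P_out/V_p = 240.73/230 = 1.05 A.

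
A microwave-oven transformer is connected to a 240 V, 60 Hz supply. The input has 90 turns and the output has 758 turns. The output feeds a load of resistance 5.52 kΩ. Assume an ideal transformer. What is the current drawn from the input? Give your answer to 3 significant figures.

I_in ≈ 3.08 A

V_out = V_in × N_out/N_in = 240 × 758/90 = 2021.3 V.
I_out = V_out/R = 2021.3/5520 = 0.36618 A.
For an ideal transformer I_in N_in = I_out N_out, so I_in = 0.36618 × 758/90 = 3.08 A.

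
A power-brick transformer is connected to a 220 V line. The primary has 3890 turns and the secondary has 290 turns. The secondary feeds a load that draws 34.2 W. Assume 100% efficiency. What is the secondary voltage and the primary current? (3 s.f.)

V_s ≈ 16.4 V, I_p ≈ 0.155 A

V_s = V_p × N_s/N_p = 220 × 290/3890 = 16.401 V.
I_s = P/V_s = 34.2/16.401 = 2.0852 A.
I_p = I_s × N_s/N_p = 2.0852 × 290/3890 = 0.155 A.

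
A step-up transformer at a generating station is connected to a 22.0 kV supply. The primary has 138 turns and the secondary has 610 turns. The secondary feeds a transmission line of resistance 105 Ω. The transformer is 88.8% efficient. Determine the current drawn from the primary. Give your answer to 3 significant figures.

V_s = 22000 × 610/138 = 97246 V.
I_s = V_s/R = 97246/105 = 926.16 A.
P_out = V_s I_s = 97246 × 926.16 = 9.0065×10^7 W.
P_in = P_out/η = 9.0065×10^7/0.888 = 1.0142×10^8 W.
I_p = P_in/V_p = 1.0142×10^8/22000 = 4610 A.

I_p ≈ 4610 A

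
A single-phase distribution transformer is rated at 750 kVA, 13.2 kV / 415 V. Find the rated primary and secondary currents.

I_p = S/V_p = 750000/13200 = 56.8 A.
I_s = S/V_s = 750000/415 = 1810 A.

I_p ≈ 56.8 A, I_s ≈ 1810 A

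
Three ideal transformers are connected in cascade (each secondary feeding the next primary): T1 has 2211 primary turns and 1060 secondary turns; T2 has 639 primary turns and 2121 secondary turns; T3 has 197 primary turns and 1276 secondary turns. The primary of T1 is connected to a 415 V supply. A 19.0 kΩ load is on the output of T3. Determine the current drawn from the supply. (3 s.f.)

I_supply ≈ 2.32 A

Secondary of T1: V = 415.00 × 1060/2211 = 198.96 V.
Secondary of T2: V = 198.96 × 2121/639 = 660.40 V.
Secondary of T3: V = 660.40 × 1276/197 = 4277.5 V.
I_load = 4277.5/19000 = 0.22513 A, so P_out = 4277.5 × 0.22513 = 963.00 W.
All ideal ⇒ P_in = P_out, so I_supply = 963.00/415 = 2.32 A.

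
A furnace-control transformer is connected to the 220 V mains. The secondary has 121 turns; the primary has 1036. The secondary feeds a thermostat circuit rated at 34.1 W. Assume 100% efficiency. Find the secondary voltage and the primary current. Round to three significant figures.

V_s = V_p × N_s/N_p = 220 × 121/1036 = 25.695 V.
I_s = P/V_s = 34.1/25.695 = 1.3271 A.
I_p = I_s × N_s/N_p = 1.3271 × 121/1036 = 0.155 A.

V_s ≈ 25.7 V, I_p ≈ 0.155 A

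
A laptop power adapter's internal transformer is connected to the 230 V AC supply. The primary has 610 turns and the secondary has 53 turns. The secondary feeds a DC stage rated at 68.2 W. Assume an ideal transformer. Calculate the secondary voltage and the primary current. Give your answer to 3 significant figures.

V_s = V_p × N_s/N_p = 230 × 53/610 = 19.984 V.
I_s = P/V_s = 68.2/19.984 = 3.4128 A.
I_p = I_s × N_s/N_p = 3.4128 × 53/610 = 0.297 A.

V_s ≈ 20.0 V, I_p ≈ 0.297 A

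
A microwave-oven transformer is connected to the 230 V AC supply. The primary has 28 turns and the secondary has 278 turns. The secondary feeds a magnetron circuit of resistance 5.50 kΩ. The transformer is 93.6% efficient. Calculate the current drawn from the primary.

I_p ≈ 4.40 A

V_s = 230 × 278/28 = 2283.6 V.
I_s = V_s/R = 2283.6/5500 = 0.41519 A.
P_out = V_s I_s = 2283.6 × 0.41519 = 948.13 W.
P_in = P_out/η = 948.13/0.936 = 1013.0 W.
I_p = P_in/V_p = 1013.0/230 = 4.40 A.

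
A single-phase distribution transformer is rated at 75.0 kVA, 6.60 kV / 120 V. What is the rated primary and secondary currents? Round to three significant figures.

I_p = S/V_p = 75000/6600 = 11.4 A.
I_s = S/V_s = 75000/120 = 625 A.

I_p ≈ 11.4 A, I_s ≈ 625 A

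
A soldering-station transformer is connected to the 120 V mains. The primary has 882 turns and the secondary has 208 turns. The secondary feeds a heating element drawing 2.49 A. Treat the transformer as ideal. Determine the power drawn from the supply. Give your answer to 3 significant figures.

P ≈ 70.5 W

I_p = I_s × N_s/N_p = 2.49 × 208/882 = 0.58721 A.
P = V_p I_p = 120 × 0.58721 = 70.5 W.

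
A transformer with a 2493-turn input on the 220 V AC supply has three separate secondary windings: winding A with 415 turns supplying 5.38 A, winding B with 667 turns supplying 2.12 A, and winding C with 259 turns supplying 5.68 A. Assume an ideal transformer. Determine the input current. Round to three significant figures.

I_in ≈ 2.05 A

V_A = 220 × 415/2493 = 36.623 V; V_B = 220 × 667/2493 = 58.861 V; V_C = 220 × 259/2493 = 22.856 V.
P_out = V_A I_A + V_B I_B + V_C I_C = 36.623×5.38 + 58.861×2.12 + 22.856×5.68 = 197.03 + 124.78 + 129.82 = 451.64 W.
Ideal ⇒ P_in = P_out, so I_in = P_out/V_in = 451.64/220 = 2.05 A.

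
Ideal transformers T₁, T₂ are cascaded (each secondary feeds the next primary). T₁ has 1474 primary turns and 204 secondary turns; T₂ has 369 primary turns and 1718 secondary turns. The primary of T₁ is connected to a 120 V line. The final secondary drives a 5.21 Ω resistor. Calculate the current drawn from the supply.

I_supply ≈ 9.56 A

After T₁: V = 120.00 × 204/1474 = 16.608 V.
After T₂: V = 16.608 × 1718/369 = 77.323 V.
I_load = 77.323/5.21 = 14.841 A, so P_out = 77.323 × 14.841 = 1147.6 W.
All ideal ⇒ P_in = P_out, so I_supply = 1147.6/120 = 9.56 A.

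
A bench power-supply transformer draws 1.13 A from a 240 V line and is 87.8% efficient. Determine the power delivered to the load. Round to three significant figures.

P_in = V_in I_in = 240 × 1.13 = 271.20 W.
P_out = η P_in = 0.878 × 271.20 = 238 W.

P_out ≈ 238 W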